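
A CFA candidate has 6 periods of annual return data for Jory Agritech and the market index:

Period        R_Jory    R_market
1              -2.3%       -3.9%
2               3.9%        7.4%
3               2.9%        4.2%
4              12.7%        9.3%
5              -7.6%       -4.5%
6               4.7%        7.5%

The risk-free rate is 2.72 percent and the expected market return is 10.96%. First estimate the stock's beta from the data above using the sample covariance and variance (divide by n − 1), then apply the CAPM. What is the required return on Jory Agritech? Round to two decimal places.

11.23%

Mean R_i = (-2.3 + 3.9 + 2.9 + 12.7 − 7.6 + 4.7) / 6 = 2.3833%
Mean R_m = (-3.9 + 7.4 + 4.2 + 9.3 − 4.5 + 7.5) / 6 = 3.3333%
Σ(R_i − R̄_i)(R_m − R̄_m) = 189.9033  ⇒  Cov = 189.9033 / 5 = 37.9807
Σ(R_m − R̄_m)² = 183.9333  ⇒  Var(R_m) = 183.9333 / 5 = 36.7867
β = Cov / Var(R_m) = 37.9807 / 36.7867 = 1.0325
MRP = 10.96% − 2.72% = 8.24%
E(R) = R_f + β × MRP = 2.72% + 1.0325 × 8.24% = 11.23%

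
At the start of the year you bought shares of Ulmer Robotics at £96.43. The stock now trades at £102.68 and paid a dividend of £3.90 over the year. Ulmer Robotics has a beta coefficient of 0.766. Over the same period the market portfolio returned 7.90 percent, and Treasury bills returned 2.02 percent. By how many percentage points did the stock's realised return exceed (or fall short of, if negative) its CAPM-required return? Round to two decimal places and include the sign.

+4.00%

Realised HPR = (P1 + D1 − P0) / P0 = (102.68 + 3.90 − 96.43) / 96.43 = 10.15 / 96.43 = 10.5258%
MRP = 7.90% − 2.02% = 5.88%
CAPM required = R_f + β·MRP = 2.02% + 0.766 × 5.88% = 6.52408%
α = realised − required = 10.5258% − 6.52408% = +4.00%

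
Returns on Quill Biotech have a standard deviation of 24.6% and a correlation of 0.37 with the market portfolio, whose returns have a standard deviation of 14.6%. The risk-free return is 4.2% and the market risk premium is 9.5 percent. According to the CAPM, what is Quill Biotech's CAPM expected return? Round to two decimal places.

10.12%

β = ρ × σ_i / σ_m = 0.37 × 24.6% / 14.6% = 0.6234
E(R) = 4.2% + 0.6234 × 9.5% = 10.12%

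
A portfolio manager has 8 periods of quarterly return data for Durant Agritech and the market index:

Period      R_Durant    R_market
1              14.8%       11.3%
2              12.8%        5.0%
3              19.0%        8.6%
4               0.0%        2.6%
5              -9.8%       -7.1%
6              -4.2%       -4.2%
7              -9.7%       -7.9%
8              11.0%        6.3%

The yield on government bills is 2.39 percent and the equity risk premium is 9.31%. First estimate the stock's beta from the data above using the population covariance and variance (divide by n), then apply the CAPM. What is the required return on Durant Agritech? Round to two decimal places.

Mean R_i = (14.8 + 12.8 + 19.0 + 0.0 − 9.8 − 4.2 − 9.7 + 11.0) / 8 = 4.2375%
Mean R_m = (11.3 + 5.0 + 8.6 + 2.6 − 7.1 − 4.2 − 7.9 + 6.3) / 8 = 1.8250%
Σ(R_i − R̄_i)(R_m − R̄_m) = 565.9225  ⇒  Cov = 565.9225 / 8 = 70.7403
Σ(R_m − R̄_m)² = 376.9150  ⇒  Var(R_m) = 376.9150 / 8 = 47.1144
β = Cov / Var(R_m) = 70.7403 / 47.1144 = 1.5015
E(R) = R_f + β × MRP = 2.39% + 1.5015 × 9.31% = 16.37%

16.37%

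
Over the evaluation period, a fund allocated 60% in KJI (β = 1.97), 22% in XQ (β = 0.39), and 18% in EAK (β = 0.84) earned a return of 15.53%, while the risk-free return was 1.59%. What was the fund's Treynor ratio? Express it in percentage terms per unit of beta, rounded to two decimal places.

β_P = 0.60×1.97 + 0.22×0.39 + 0.18×0.84 = 1.4190
Treynor = (R_P − R_f) / β_P = (15.53% − 1.59%) / 1.4190 = 13.94% / 1.4190 = 9.82%

9.82%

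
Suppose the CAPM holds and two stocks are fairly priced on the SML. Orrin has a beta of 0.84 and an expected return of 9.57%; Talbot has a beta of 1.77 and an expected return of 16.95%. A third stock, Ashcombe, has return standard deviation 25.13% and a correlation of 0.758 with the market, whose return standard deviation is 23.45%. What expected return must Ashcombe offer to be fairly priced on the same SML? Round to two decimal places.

MRP = (16.95% − 9.57%) / (1.77 − 0.84) = 7.9355%
R_f = 9.57% − 0.84 × 7.9355% = 2.9042%
β_Ashcombe = ρ·σ_i/σ_m = 0.758 × 25.13 / 23.45 = 0.8123
E(R_Ashcombe) = R_f + β × MRP = 2.9042% + 0.8123 × 7.9355% = 9.35%

9.35%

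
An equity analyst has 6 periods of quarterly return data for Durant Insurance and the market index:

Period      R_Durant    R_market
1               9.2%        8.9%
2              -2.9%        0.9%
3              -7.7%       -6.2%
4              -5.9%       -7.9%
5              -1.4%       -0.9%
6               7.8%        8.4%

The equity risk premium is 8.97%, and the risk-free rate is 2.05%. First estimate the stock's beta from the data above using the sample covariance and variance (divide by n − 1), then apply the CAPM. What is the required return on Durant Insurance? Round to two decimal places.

10.67%

Mean R_i = (9.2 − 2.9 − 7.7 − 5.9 − 1.4 + 7.8) / 6 = -0.1500%
Mean R_m = (8.9 + 0.9 − 6.2 − 7.9 − 0.9 + 8.4) / 6 = 0.5333%
Σ(R_i − R̄_i)(R_m − R̄_m) = 240.8800  ⇒  Cov = 240.8800 / 5 = 48.1760
Σ(R_m − R̄_m)² = 250.5333  ⇒  Var(R_m) = 250.5333 / 5 = 50.1067
β = Cov / Var(R_m) = 48.1760 / 50.1067 = 0.9615
E(R) = R_f + β × MRP = 2.05% + 0.9615 × 8.97% = 10.67%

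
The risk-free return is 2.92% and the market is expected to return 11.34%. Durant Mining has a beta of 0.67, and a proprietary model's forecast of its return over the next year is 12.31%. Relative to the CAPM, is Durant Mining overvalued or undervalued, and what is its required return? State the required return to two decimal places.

MRP = 11.34% − 2.92% = 8.42%
Required return = R_f + β·MRP = 2.92% + 0.67 × 8.42% = 8.56%
Forecast 12.31% > required 8.56% → the stock plots above the SML → undervalued.

Undervalued; required return 8.56%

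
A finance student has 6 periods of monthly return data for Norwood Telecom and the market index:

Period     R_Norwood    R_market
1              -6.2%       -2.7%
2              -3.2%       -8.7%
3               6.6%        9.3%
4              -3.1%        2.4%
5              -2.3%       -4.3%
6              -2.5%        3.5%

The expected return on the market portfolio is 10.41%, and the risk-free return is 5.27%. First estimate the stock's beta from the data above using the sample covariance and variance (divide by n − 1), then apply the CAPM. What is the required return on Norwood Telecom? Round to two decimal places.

7.74%

Mean R_i = (-6.2 − 3.2 + 6.6 − 3.1 − 2.3 − 2.5) / 6 = -1.7833%
Mean R_m = (-2.7 − 8.7 + 9.3 + 2.4 − 4.3 + 3.5) / 6 = -0.0833%
Σ(R_i − R̄_i)(R_m − R̄_m) = 98.7683  ⇒  Cov = 98.7683 / 5 = 19.7537
Σ(R_m − R̄_m)² = 205.9283  ⇒  Var(R_m) = 205.9283 / 5 = 41.1857
β = Cov / Var(R_m) = 19.7537 / 41.1857 = 0.4796
MRP = 10.41% − 5.27% = 5.14%
E(R) = R_f + β × MRP = 5.27% + 0.4796 × 5.14% = 7.74%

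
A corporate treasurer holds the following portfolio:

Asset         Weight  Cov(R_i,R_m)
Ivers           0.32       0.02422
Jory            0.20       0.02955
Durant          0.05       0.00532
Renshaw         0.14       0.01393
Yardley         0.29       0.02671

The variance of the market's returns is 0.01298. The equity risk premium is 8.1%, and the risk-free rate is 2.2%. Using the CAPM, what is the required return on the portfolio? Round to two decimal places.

β_Ivers = 0.02422 / 0.01298 = 1.8659
β_Jory = 0.02955 / 0.01298 = 2.2766
β_Durant = 0.00532 / 0.01298 = 0.4099
β_Renshaw = 0.01393 / 0.01298 = 1.0732
β_Yardley = 0.02671 / 0.01298 = 2.0578
β_P = Σ w_i β_i = 0.32×1.8659 + 0.20×2.2766 + 0.05×0.4099 + 0.14×1.0732 + 0.29×2.0578 = 1.8199
E(R_P) = R_f + β_P × MRP = 2.2% + 1.8199 × 8.1% = 16.94%

16.94%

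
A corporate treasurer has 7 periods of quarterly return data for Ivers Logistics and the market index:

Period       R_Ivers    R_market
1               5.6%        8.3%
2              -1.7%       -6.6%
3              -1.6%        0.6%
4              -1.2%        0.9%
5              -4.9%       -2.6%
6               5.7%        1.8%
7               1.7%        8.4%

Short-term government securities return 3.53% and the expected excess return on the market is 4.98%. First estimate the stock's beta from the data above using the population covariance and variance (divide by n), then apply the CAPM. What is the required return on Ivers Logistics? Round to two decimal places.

5.98%

Mean R_i = (5.6 − 1.7 − 1.6 − 1.2 − 4.9 + 5.7 + 1.7) / 7 = 0.5143%
Mean R_m = (8.3 − 6.6 + 0.6 + 0.9 − 2.6 + 1.8 + 8.4) / 7 = 1.5429%
Σ(R_i − R̄_i)(R_m − R̄_m) = 87.3857  ⇒  Cov = 87.3857 / 7 = 12.4837
Σ(R_m − R̄_m)² = 177.5171  ⇒  Var(R_m) = 177.5171 / 7 = 25.3596
β = Cov / Var(R_m) = 12.4837 / 25.3596 = 0.4923
E(R) = R_f + β × MRP = 3.53% + 0.4923 × 4.98% = 5.98%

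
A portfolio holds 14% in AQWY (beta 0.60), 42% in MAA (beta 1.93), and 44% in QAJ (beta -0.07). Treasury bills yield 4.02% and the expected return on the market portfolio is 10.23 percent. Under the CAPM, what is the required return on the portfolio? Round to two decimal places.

9.38%

β_P = Σ w_i β_i = 0.14×0.60 + 0.42×1.93 + 0.44×-0.07 = 0.8638
MRP = 10.23% − 4.02% = 6.21%
E(R_P) = R_f + β_P × MRP = 4.02% + 0.8638 × 6.21% = 9.38%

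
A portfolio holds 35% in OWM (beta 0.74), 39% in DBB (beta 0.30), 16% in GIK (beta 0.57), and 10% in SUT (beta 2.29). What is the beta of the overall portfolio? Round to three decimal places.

β_P = Σ w_i β_i = 0.35×0.74 + 0.39×0.30 + 0.16×0.57 + 0.10×2.29 = 0.6962

0.696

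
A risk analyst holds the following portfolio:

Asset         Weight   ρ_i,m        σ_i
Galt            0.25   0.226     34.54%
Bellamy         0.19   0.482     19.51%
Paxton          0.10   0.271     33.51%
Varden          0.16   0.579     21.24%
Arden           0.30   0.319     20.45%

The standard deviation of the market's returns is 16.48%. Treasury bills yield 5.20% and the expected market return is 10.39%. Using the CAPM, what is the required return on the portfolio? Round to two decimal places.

7.90%

β_Galt = 0.226 × 34.54% / 16.48% = 0.4737
β_Bellamy = 0.482 × 19.51% / 16.48% = 0.5706
β_Paxton = 0.271 × 33.51% / 16.48% = 0.5510
β_Varden = 0.579 × 21.24% / 16.48% = 0.7462
β_Arden = 0.319 × 20.45% / 16.48% = 0.3958
β_P = Σ w_i β_i = 0.25×0.4737 + 0.19×0.5706 + 0.10×0.5510 + 0.16×0.7462 + 0.30×0.3958 = 0.5201
MRP = 10.39% − 5.20% = 5.19%
E(R_P) = R_f + β_P × MRP = 5.20% + 0.5201 × 5.19% = 7.90%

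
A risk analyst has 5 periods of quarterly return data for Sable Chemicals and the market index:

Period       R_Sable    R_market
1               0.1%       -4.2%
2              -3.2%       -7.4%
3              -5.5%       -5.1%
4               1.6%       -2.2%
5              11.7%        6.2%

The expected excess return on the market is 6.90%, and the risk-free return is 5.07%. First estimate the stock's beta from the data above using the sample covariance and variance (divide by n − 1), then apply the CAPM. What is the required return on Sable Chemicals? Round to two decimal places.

13.41%

Mean R_i = (0.1 − 3.2 − 5.5 + 1.6 + 11.7) / 5 = 0.9400%
Mean R_m = (-4.2 − 7.4 − 5.1 − 2.2 + 6.2) / 5 = -2.5400%
Σ(R_i − R̄_i)(R_m − R̄_m) = 132.2680  ⇒  Cov = 132.2680 / 4 = 33.0670
Σ(R_m − R̄_m)² = 109.4320  ⇒  Var(R_m) = 109.4320 / 4 = 27.3580
β = Cov / Var(R_m) = 33.0670 / 27.3580 = 1.2087
E(R) = R_f + β × MRP = 5.07% + 1.2087 × 6.90% = 13.41%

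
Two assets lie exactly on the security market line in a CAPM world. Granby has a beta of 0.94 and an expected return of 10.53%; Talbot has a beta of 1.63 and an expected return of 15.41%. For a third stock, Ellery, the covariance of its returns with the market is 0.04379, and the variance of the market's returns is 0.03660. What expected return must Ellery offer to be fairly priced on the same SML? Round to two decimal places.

12.34%

MRP = (15.41% − 10.53%) / (1.63 − 0.94) = 7.0725%
R_f = 10.53% − 0.94 × 7.0725% = 3.8819%
β_Ellery = Cov / Var(R_m) = 0.04379 / 0.03660 = 1.1964
E(R_Ellery) = R_f + β × MRP = 3.8819% + 1.1964 × 7.0725% = 12.34%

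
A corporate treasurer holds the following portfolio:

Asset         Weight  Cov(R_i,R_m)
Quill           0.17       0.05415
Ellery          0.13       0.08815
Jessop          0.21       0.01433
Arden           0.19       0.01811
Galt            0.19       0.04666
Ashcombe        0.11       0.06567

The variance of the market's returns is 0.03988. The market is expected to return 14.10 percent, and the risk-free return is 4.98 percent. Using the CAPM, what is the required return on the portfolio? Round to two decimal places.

14.86%

β_Quill = 0.05415 / 0.03988 = 1.3578
β_Ellery = 0.08815 / 0.03988 = 2.2104
β_Jessop = 0.01433 / 0.03988 = 0.3593
β_Arden = 0.01811 / 0.03988 = 0.4541
β_Galt = 0.04666 / 0.03988 = 1.1700
β_Ashcombe = 0.06567 / 0.03988 = 1.6467
β_P = Σ w_i β_i = 0.17×1.3578 + 0.13×2.2104 + 0.21×0.3593 + 0.19×0.4541 + 0.19×1.1700 + 0.11×1.6467 = 1.0833
MRP = 14.10% − 4.98% = 9.12%
E(R_P) = R_f + β_P × MRP = 4.98% + 1.0833 × 9.12% = 14.86%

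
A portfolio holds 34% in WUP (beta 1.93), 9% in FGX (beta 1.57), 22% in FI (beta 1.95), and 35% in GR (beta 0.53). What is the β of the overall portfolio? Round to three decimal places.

β_P = Σ w_i β_i = 0.34×1.93 + 0.09×1.57 + 0.22×1.95 + 0.35×0.53 = 1.4120

1.412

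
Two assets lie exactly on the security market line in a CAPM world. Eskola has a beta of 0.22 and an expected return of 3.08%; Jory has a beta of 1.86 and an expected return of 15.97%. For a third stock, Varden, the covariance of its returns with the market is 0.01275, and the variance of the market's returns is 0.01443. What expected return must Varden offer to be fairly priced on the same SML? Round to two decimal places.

8.30%

MRP = (15.97% − 3.08%) / (1.86 − 0.22) = 7.8598%
R_f = 3.08% − 0.22 × 7.8598% = 1.3508%
β_Varden = Cov / Var(R_m) = 0.01275 / 0.01443 = 0.8836
E(R_Varden) = R_f + β × MRP = 1.3508% + 0.8836 × 7.8598% = 8.30%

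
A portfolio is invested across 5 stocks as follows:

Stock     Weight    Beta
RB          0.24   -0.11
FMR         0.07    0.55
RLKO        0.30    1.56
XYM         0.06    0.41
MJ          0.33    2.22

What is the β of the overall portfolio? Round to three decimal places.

1.237

β_P = Σ w_i β_i = 0.24×-0.11 + 0.07×0.55 + 0.30×1.56 + 0.06×0.41 + 0.33×2.22 = 1.2373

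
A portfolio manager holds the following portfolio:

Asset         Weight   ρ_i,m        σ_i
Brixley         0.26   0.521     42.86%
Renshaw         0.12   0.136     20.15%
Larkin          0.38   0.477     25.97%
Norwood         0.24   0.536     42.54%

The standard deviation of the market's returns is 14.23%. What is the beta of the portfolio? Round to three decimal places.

1.146

β_Brixley = 0.521 × 42.86% / 14.23% = 1.5692
β_Renshaw = 0.136 × 20.15% / 14.23% = 0.1926
β_Larkin = 0.477 × 25.97% / 14.23% = 0.8705
β_Norwood = 0.536 × 42.54% / 14.23% = 1.6023
β_P = Σ w_i β_i = 0.26×1.5692 + 0.12×0.1926 + 0.38×0.8705 + 0.24×1.6023 = 1.1464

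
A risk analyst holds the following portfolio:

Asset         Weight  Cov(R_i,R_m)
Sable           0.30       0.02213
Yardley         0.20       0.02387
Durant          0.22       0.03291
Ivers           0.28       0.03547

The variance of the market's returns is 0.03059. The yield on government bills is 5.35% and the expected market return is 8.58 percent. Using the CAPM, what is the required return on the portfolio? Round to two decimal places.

β_Sable = 0.02213 / 0.03059 = 0.7234
β_Yardley = 0.02387 / 0.03059 = 0.7803
β_Durant = 0.03291 / 0.03059 = 1.0758
β_Ivers = 0.03547 / 0.03059 = 1.1595
β_P = Σ w_i β_i = 0.30×0.7234 + 0.20×0.7803 + 0.22×1.0758 + 0.28×1.1595 = 0.9344
MRP = 8.58% − 5.35% = 3.23%
E(R_P) = R_f + β_P × MRP = 5.35% + 0.9344 × 3.23% = 8.37%

8.37%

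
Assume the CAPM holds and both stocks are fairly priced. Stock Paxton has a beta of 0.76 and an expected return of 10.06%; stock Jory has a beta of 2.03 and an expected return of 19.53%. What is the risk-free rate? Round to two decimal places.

Both satisfy E(R) = R_f + β·MRP, so the slope of the SML is
MRP = (19.53% − 10.06%) / (2.03 − 0.76) = 9.47% / 1.27 = 7.4567%
R_f = E(R_Paxton) − β_Paxton·MRP = 10.06% − 0.76 × 7.4567% = 4.3929%

4.39%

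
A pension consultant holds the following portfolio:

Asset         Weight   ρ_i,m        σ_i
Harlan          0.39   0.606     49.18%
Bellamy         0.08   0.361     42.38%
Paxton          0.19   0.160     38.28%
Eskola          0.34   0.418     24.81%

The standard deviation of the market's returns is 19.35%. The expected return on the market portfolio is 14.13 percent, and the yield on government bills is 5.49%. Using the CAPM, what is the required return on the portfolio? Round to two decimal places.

13.32%

β_Harlan = 0.606 × 49.18% / 19.35% = 1.5402
β_Bellamy = 0.361 × 42.38% / 19.35% = 0.7907
β_Paxton = 0.160 × 38.28% / 19.35% = 0.3165
β_Eskola = 0.418 × 24.81% / 19.35% = 0.5359
β_P = Σ w_i β_i = 0.39×1.5402 + 0.08×0.7907 + 0.19×0.3165 + 0.34×0.5359 = 0.9063
MRP = 14.13% − 5.49% = 8.64%
E(R_P) = R_f + β_P × MRP = 5.49% + 0.9063 × 8.64% = 13.32%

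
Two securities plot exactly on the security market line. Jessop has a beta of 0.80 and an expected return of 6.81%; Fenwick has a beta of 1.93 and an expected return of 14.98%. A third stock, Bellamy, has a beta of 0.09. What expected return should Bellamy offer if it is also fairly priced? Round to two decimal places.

MRP (SML slope) = (14.98% − 6.81%) / (1.93 − 0.80) = 8.17% / 1.13 = 7.2301%
R_f (intercept) = 6.81% − 0.80 × 7.2301% = 1.0259%
E(R_Bellamy) = R_f + β × MRP = 1.0259% + 0.09 × 7.2301% = 1.68%

1.68%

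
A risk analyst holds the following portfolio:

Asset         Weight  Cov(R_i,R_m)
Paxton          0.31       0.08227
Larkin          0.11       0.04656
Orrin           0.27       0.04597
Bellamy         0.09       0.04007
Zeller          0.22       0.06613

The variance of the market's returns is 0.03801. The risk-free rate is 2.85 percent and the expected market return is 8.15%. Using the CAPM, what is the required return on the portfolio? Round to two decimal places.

β_Paxton = 0.08227 / 0.03801 = 2.1644
β_Larkin = 0.04656 / 0.03801 = 1.2249
β_Orrin = 0.04597 / 0.03801 = 1.2094
β_Bellamy = 0.04007 / 0.03801 = 1.0542
β_Zeller = 0.06613 / 0.03801 = 1.7398
β_P = Σ w_i β_i = 0.31×2.1644 + 0.11×1.2249 + 0.27×1.2094 + 0.09×1.0542 + 0.22×1.7398 = 1.6099
MRP = 8.15% − 2.85% = 5.30%
E(R_P) = R_f + β_P × MRP = 2.85% + 1.6099 × 5.30% = 11.38%

11.38%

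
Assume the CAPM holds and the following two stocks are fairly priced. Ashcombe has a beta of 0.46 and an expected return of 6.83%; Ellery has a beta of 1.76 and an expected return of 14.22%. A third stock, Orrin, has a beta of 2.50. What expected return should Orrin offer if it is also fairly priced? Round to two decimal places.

MRP (SML slope) = (14.22% − 6.83%) / (1.76 − 0.46) = 7.39% / 1.30 = 5.6846%
R_f (intercept) = 6.83% − 0.46 × 5.6846% = 4.2151%
E(R_Orrin) = R_f + β × MRP = 4.2151% + 2.50 × 5.6846% = 18.43%

18.43%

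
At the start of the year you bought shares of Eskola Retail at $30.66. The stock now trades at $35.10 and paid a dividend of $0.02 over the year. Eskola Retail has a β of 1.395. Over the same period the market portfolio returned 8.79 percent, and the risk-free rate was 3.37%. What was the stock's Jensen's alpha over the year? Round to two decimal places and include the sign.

+3.62%

Realised HPR = (P1 + D1 − P0) / P0 = (35.10 + 0.02 − 30.66) / 30.66 = 4.46 / 30.66 = 14.5466%
MRP = 8.79% − 3.37% = 5.42%
CAPM required = R_f + β·MRP = 3.37% + 1.395 × 5.42% = 10.93090%
α = realised − required = 14.5466% − 10.93090% = +3.62%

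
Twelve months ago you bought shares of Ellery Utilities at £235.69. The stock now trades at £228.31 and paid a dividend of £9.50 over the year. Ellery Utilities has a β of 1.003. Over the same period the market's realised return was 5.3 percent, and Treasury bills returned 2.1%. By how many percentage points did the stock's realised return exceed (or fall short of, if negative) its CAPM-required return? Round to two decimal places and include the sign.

-4.41%

Realised HPR = (P1 + D1 − P0) / P0 = (228.31 + 9.50 − 235.69) / 235.69 = 2.12 / 235.69 = 0.8995%
MRP = 5.3% − 2.1% = 3.20%
CAPM required = R_f + β·MRP = 2.1% + 1.003 × 3.2% = 5.3096%
α = realised − required = 0.8995% − 5.3096% = -4.41%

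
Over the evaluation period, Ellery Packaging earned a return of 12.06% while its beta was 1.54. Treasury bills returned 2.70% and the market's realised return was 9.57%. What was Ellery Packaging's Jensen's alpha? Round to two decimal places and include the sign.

Market excess return = 9.57% − 2.70% = 6.87%
CAPM benchmark = R_f + β(R_m − R_f) = 2.70% + 1.54 × 6.87% = 13.2798%
α = actual − benchmark = 12.06% − 13.2798% = -1.22%

-1.22%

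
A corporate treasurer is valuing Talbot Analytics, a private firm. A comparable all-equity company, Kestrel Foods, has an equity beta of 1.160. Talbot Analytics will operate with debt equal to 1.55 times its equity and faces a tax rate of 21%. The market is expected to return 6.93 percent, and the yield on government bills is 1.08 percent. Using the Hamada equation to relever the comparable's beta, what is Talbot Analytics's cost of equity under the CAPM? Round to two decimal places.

β_L = β_U × [1 + (1 − t)(D/E)] = 1.160 × [1 + (1 − 0.21) × 1.55]
    = 1.160 × [1 + 0.79 × 1.55] = 1.160 × 2.2245 = 2.5804
MRP = 6.93% − 1.08% = 5.85%
E(R) = R_f + β_L × MRP = 1.08% + 2.5804 × 5.85% = 16.18%

16.18%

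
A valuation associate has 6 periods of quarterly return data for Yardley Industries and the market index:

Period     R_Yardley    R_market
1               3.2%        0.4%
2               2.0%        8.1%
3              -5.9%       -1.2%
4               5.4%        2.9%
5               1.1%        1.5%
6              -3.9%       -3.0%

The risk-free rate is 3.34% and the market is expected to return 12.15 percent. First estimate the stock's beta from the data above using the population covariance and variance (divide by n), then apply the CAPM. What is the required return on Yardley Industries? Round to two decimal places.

9.37%

Mean R_i = (3.2 + 2.0 − 5.9 + 5.4 + 1.1 − 3.9) / 6 = 0.3167%
Mean R_m = (0.4 + 8.1 − 1.2 + 2.9 + 1.5 − 3.0) / 6 = 1.4500%
Σ(R_i − R̄_i)(R_m − R̄_m) = 50.8150  ⇒  Cov = 50.8150 / 6 = 8.4692
Σ(R_m − R̄_m)² = 74.2550  ⇒  Var(R_m) = 74.2550 / 6 = 12.3758
β = Cov / Var(R_m) = 8.4692 / 12.3758 = 0.6843
MRP = 12.15% − 3.34% = 8.81%
E(R) = R_f + β × MRP = 3.34% + 0.6843 × 8.81% = 9.37%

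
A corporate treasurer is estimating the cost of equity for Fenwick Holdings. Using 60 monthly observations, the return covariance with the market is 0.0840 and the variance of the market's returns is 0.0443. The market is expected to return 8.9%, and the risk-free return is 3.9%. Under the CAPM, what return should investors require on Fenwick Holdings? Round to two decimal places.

β = Cov(R_i, R_m) / Var(R_m) = 0.0840 / 0.0443 = 1.8962
MRP = 8.9% − 3.9% = 5.00%
E(R) = R_f + β × MRP = 3.9% + 1.8962 × 5.0% = 13.38%

13.38%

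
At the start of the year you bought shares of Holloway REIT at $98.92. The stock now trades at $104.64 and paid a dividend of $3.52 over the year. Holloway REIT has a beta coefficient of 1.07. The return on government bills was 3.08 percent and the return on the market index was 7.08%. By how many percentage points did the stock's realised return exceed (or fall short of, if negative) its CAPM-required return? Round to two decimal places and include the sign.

+1.98%

Realised HPR = (P1 + D1 − P0) / P0 = (104.64 + 3.52 − 98.92) / 98.92 = 9.24 / 98.92 = 9.3409%
MRP = 7.08% − 3.08% = 4.00%
CAPM required = R_f + β·MRP = 3.08% + 1.07 × 4.00% = 7.3600%
α = realised − required = 9.3409% − 7.3600% = +1.98%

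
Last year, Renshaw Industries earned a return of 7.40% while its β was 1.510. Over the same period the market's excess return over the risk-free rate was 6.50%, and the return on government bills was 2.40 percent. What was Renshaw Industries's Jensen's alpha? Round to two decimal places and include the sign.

-4.82%

CAPM benchmark = R_f + β(R_m − R_f) = 2.40% + 1.510 × 6.50% = 12.21500%
α = actual − benchmark = 7.40% − 12.21500% = -4.82%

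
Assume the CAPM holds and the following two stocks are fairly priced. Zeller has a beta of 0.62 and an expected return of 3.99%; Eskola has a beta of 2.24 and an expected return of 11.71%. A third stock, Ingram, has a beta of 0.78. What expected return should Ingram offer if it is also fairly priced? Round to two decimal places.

MRP (SML slope) = (11.71% − 3.99%) / (2.24 − 0.62) = 7.72% / 1.62 = 4.7654%
R_f (intercept) = 3.99% − 0.62 × 4.7654% = 1.0355%
E(R_Ingram) = R_f + β × MRP = 1.0355% + 0.78 × 4.7654% = 4.75%

4.75%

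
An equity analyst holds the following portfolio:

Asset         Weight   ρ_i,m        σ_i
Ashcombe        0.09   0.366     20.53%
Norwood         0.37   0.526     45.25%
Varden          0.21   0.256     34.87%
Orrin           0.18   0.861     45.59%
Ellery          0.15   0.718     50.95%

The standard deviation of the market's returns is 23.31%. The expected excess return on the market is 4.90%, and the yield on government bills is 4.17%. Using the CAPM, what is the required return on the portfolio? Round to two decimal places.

β_Ashcombe = 0.366 × 20.53% / 23.31% = 0.3224
β_Norwood = 0.526 × 45.25% / 23.31% = 1.0211
β_Varden = 0.256 × 34.87% / 23.31% = 0.3830
β_Orrin = 0.861 × 45.59% / 23.31% = 1.6840
β_Ellery = 0.718 × 50.95% / 23.31% = 1.5694
β_P = Σ w_i β_i = 0.09×0.3224 + 0.37×1.0211 + 0.21×0.3830 + 0.18×1.6840 + 0.15×1.5694 = 1.0258
E(R_P) = R_f + β_P × MRP = 4.17% + 1.0258 × 4.90% = 9.20%

9.20%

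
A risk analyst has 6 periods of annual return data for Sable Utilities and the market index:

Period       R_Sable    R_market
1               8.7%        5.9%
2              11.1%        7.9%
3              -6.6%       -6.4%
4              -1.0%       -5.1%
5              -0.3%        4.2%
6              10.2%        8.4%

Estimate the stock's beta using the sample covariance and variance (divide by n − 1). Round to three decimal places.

1.002

Mean R_i = (8.7 + 11.1 − 6.6 − 1.0 − 0.3 + 10.2) / 6 = 3.6833%
Mean R_m = (5.9 + 7.9 − 6.4 − 5.1 + 4.2 + 8.4) / 6 = 2.4833%
Σ(R_i − R̄_i)(R_m − R̄_m) = 215.8983  ⇒  Cov = 215.8983 / 5 = 43.1797
Σ(R_m − R̄_m)² = 215.3883  ⇒  Var(R_m) = 215.3883 / 5 = 43.0777
β = Cov / Var(R_m) = 43.1797 / 43.0777 = 1.0024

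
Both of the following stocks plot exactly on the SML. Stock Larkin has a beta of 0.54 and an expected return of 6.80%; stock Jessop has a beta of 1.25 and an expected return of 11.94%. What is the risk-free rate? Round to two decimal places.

Both satisfy E(R) = R_f + β·MRP, so the slope of the SML is
MRP = (11.94% − 6.80%) / (1.25 − 0.54) = 5.14% / 0.71 = 7.2394%
R_f = E(R_Larkin) − β_Larkin·MRP = 6.80% − 0.54 × 7.2394% = 2.8907%

2.89%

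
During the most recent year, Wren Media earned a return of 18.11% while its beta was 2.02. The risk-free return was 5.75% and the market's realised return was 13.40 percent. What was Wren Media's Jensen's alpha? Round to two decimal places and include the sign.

-3.09%

Market excess return = 13.40% − 5.75% = 7.65%
CAPM benchmark = R_f + β(R_m − R_f) = 5.75% + 2.02 × 7.65% = 21.2030%
α = actual − benchmark = 18.11% − 21.2030% = -3.09%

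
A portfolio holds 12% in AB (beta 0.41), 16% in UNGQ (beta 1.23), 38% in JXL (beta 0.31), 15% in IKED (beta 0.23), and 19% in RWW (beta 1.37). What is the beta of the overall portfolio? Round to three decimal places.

β_P = Σ w_i β_i = 0.12×0.41 + 0.16×1.23 + 0.38×0.31 + 0.15×0.23 + 0.19×1.37 = 0.6586

0.659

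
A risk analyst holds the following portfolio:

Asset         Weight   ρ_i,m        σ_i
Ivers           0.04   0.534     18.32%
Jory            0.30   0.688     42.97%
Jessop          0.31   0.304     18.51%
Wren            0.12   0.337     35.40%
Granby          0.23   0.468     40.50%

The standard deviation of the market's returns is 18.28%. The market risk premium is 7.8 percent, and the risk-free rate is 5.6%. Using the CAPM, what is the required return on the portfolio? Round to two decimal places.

β_Ivers = 0.534 × 18.32% / 18.28% = 0.5352
β_Jory = 0.688 × 42.97% / 18.28% = 1.6173
β_Jessop = 0.304 × 18.51% / 18.28% = 0.3078
β_Wren = 0.337 × 35.40% / 18.28% = 0.6526
β_Granby = 0.468 × 40.50% / 18.28% = 1.0369
β_P = Σ w_i β_i = 0.04×0.5352 + 0.30×1.6173 + 0.31×0.3078 + 0.12×0.6526 + 0.23×1.0369 = 0.9188
E(R_P) = R_f + β_P × MRP = 5.6% + 0.9188 × 7.8% = 12.77%

12.77%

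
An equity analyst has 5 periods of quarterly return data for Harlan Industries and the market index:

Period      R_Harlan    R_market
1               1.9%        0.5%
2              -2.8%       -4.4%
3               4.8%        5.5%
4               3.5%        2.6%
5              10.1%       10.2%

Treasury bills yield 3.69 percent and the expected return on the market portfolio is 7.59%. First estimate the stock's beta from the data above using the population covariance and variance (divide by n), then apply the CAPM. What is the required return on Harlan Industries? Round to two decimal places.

Mean R_i = (1.9 − 2.8 + 4.8 + 3.5 + 10.1) / 5 = 3.5000%
Mean R_m = (0.5 − 4.4 + 5.5 + 2.6 + 10.2) / 5 = 2.8800%
Σ(R_i − R̄_i)(R_m − R̄_m) = 101.3900  ⇒  Cov = 101.3900 / 5 = 20.2780
Σ(R_m − R̄_m)² = 119.1880  ⇒  Var(R_m) = 119.1880 / 5 = 23.8376
β = Cov / Var(R_m) = 20.2780 / 23.8376 = 0.8507
MRP = 7.59% − 3.69% = 3.90%
E(R) = R_f + β × MRP = 3.69% + 0.8507 × 3.90% = 7.01%

7.01%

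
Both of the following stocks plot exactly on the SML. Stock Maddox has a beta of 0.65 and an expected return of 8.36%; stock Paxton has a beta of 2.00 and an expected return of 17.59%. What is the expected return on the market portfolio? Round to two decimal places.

Both satisfy E(R) = R_f + β·MRP, so the slope of the SML is
MRP = (17.59% − 8.36%) / (2.00 − 0.65) = 9.23% / 1.35 = 6.8370%
R_f = E(R_Maddox) − β_Maddox·MRP = 8.36% − 0.65 × 6.8370% = 3.9160%
E(R_m) = R_f + MRP = 3.9160% + 6.8370% = 10.75%

10.75%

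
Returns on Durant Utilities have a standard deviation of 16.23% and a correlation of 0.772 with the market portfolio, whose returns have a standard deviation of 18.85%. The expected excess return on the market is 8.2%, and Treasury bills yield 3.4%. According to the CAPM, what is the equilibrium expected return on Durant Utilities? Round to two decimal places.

8.85%

β = ρ × σ_i / σ_m = 0.772 × 16.23% / 18.85% = 0.6647
E(R) = 3.4% + 0.6647 × 8.2% = 8.85%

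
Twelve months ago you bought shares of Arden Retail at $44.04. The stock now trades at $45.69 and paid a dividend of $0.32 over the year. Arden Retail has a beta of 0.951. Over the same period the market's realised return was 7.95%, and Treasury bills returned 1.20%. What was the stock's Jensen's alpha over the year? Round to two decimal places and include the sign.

-3.15%

Realised HPR = (P1 + D1 − P0) / P0 = (45.69 + 0.32 − 44.04) / 44.04 = 1.97 / 44.04 = 4.4732%
MRP = 7.95% − 1.20% = 6.75%
CAPM required = R_f + β·MRP = 1.20% + 0.951 × 6.75% = 7.61925%
α = realised − required = 4.4732% − 7.61925% = -3.15%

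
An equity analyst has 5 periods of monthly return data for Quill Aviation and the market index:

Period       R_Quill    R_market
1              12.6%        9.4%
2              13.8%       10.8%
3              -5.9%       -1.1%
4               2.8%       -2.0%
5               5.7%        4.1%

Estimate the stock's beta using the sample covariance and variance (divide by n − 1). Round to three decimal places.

Mean R_i = (12.6 + 13.8 − 5.9 + 2.8 + 5.7) / 5 = 5.8000%
Mean R_m = (9.4 + 10.8 − 1.1 − 2.0 + 4.1) / 5 = 4.2400%
Σ(R_i − R̄_i)(R_m − R̄_m) = 168.7800  ⇒  Cov = 168.7800 / 4 = 42.1950
Σ(R_m − R̄_m)² = 137.1320  ⇒  Var(R_m) = 137.1320 / 4 = 34.2830
β = Cov / Var(R_m) = 42.1950 / 34.2830 = 1.2308

1.231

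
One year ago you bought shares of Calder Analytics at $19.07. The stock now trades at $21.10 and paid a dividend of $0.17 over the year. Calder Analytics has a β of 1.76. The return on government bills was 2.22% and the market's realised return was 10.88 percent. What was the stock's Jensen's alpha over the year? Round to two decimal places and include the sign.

-5.93%

Realised HPR = (P1 + D1 − P0) / P0 = (21.10 + 0.17 − 19.07) / 19.07 = 2.20 / 19.07 = 11.5364%
MRP = 10.88% − 2.22% = 8.66%
CAPM required = R_f + β·MRP = 2.22% + 1.76 × 8.66% = 17.4616%
α = realised − required = 11.5364% − 17.4616% = -5.93%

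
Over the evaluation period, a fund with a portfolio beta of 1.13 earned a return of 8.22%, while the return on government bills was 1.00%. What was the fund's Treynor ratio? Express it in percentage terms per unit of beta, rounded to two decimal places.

Treynor = (R_P − R_f) / β_P = (8.22% − 1.00%) / 1.1300 = 7.22% / 1.1300 = 6.39%

6.39%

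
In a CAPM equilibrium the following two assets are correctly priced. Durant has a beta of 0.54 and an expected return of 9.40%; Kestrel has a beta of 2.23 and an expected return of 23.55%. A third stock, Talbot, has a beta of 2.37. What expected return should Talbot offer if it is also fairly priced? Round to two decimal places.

MRP (SML slope) = (23.55% − 9.40%) / (2.23 − 0.54) = 14.15% / 1.69 = 8.3728%
R_f (intercept) = 9.40% − 0.54 × 8.3728% = 4.8787%
E(R_Talbot) = R_f + β × MRP = 4.8787% + 2.37 × 8.3728% = 24.72%

24.72%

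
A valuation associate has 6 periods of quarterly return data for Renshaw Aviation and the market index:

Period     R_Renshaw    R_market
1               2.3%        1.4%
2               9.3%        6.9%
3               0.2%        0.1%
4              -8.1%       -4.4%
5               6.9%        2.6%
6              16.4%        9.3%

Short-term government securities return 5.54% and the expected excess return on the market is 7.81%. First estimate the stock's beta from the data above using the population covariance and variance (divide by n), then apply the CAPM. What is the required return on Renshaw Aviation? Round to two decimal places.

18.68%

Mean R_i = (2.3 + 9.3 + 0.2 − 8.1 + 6.9 + 16.4) / 6 = 4.5000%
Mean R_m = (1.4 + 6.9 + 0.1 − 4.4 + 2.6 + 9.3) / 6 = 2.6500%
Σ(R_i − R̄_i)(R_m − R̄_m) = 201.9600  ⇒  Cov = 201.9600 / 6 = 33.6600
Σ(R_m − R̄_m)² = 120.0550  ⇒  Var(R_m) = 120.0550 / 6 = 20.0092
β = Cov / Var(R_m) = 33.6600 / 20.0092 = 1.6822
E(R) = R_f + β × MRP = 5.54% + 1.6822 × 7.81% = 18.68%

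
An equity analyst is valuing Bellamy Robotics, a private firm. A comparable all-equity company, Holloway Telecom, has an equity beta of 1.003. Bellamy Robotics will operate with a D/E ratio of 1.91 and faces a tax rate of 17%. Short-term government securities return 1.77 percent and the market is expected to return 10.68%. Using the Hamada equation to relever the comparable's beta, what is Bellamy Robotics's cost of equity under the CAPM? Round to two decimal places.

24.87%

β_L = β_U × [1 + (1 − t)(D/E)] = 1.003 × [1 + (1 − 0.17) × 1.91]
    = 1.003 × [1 + 0.83 × 1.91] = 1.003 × 2.5853 = 2.5931
MRP = 10.68% − 1.77% = 8.91%
E(R) = R_f + β_L × MRP = 1.77% + 2.5931 × 8.91% = 24.87%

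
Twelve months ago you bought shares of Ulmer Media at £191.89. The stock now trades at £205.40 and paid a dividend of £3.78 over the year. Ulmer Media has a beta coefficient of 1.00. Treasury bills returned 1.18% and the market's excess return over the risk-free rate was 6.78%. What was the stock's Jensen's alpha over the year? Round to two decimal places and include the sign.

Realised HPR = (P1 + D1 − P0) / P0 = (205.40 + 3.78 − 191.89) / 191.89 = 17.29 / 191.89 = 9.0104%
CAPM required = R_f + β·MRP = 1.18% + 1.00 × 6.78% = 7.9600%
α = realised − required = 9.0104% − 7.9600% = +1.05%

+1.05%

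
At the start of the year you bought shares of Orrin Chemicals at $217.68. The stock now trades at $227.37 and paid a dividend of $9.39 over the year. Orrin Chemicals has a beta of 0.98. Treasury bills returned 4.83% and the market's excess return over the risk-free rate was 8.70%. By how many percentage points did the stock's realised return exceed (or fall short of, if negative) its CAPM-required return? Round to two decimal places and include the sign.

Realised HPR = (P1 + D1 − P0) / P0 = (227.37 + 9.39 − 217.68) / 217.68 = 19.08 / 217.68 = 8.7652%
CAPM required = R_f + β·MRP = 4.83% + 0.98 × 8.70% = 13.3560%
α = realised − required = 8.7652% − 13.3560% = -4.59%

-4.59%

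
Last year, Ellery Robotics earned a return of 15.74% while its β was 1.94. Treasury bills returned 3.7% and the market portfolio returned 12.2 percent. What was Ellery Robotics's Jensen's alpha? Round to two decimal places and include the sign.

Market excess return = 12.2% − 3.7% = 8.50%
CAPM benchmark = R_f + β(R_m − R_f) = 3.7% + 1.94 × 8.5% = 20.1900%
α = actual − benchmark = 15.74% − 20.1900% = -4.45%

-4.45%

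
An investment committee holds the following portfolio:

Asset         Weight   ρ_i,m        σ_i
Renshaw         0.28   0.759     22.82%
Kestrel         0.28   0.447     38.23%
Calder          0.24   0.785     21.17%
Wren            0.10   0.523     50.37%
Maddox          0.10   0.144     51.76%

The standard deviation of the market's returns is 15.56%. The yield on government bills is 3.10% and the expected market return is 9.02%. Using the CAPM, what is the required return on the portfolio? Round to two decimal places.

9.57%

β_Renshaw = 0.759 × 22.82% / 15.56% = 1.1131
β_Kestrel = 0.447 × 38.23% / 15.56% = 1.0983
β_Calder = 0.785 × 21.17% / 15.56% = 1.0680
β_Wren = 0.523 × 50.37% / 15.56% = 1.6930
β_Maddox = 0.144 × 51.76% / 15.56% = 0.4790
β_P = Σ w_i β_i = 0.28×1.1131 + 0.28×1.0983 + 0.24×1.0680 + 0.10×1.6930 + 0.10×0.4790 = 1.0927
MRP = 9.02% − 3.10% = 5.92%
E(R_P) = R_f + β_P × MRP = 3.10% + 1.0927 × 5.92% = 9.57%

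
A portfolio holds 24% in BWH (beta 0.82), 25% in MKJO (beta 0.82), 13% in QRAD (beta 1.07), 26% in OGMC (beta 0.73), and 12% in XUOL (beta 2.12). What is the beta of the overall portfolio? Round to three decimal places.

β_P = Σ w_i β_i = 0.24×0.82 + 0.25×0.82 + 0.13×1.07 + 0.26×0.73 + 0.12×2.12 = 0.9851

0.985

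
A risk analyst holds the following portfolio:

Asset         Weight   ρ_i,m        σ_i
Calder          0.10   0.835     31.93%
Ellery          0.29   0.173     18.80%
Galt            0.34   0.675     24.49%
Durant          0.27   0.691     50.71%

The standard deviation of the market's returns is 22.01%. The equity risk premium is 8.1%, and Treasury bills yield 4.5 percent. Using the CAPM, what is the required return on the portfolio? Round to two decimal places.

11.38%

β_Calder = 0.835 × 31.93% / 22.01% = 1.2113
β_Ellery = 0.173 × 18.80% / 22.01% = 0.1478
β_Galt = 0.675 × 24.49% / 22.01% = 0.7511
β_Durant = 0.691 × 50.71% / 22.01% = 1.5920
β_P = Σ w_i β_i = 0.10×1.2113 + 0.29×0.1478 + 0.34×0.7511 + 0.27×1.5920 = 0.8492
E(R_P) = R_f + β_P × MRP = 4.5% + 0.8492 × 8.1% = 11.38%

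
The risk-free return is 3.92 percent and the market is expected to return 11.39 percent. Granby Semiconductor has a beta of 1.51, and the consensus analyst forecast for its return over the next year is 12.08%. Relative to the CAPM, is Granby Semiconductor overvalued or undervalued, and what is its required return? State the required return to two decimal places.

MRP = 11.39% − 3.92% = 7.47%
Required return = R_f + β·MRP = 3.92% + 1.51 × 7.47% = 15.20%
Forecast 12.08% < required 15.20% → the stock plots below the SML → overvalued.

Overvalued; required return 15.20%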